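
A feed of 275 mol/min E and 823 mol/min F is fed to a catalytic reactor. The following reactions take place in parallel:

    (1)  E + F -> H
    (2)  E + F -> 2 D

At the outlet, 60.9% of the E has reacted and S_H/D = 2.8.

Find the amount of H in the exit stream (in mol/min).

Conversion of E: E consumed = 0.609 × 275 = 167.5 mol/min = 1ξ₁ + 1ξ₂.
Selectivity: 1ξ₁ / (2ξ₂) = 2.8 → ξ₁ = 5.6 ξ₂.
Substitute: (1·5.6 + 1) ξ₂ = 167.5 → ξ₂ = 25.38 mol/min, ξ₁ = 142.1 mol/min.
Outlet amounts (n = n₀ + Σ ν·ξ):
  E: 275 − 1(142.1) − 1(25.38) = 107.5
  F: 823 − 1(142.1) − 1(25.38) = 655.5
  H: 0 + 1(142.1) = 142.1
  D: 0 + 2(25.38) = 50.75

142 mol/min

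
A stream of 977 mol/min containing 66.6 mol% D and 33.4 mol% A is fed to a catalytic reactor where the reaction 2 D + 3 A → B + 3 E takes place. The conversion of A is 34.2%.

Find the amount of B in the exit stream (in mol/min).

A reacted = 0.342 × 326.3 = 111.6 mol/min; ν_A = −3, so ξ = 111.6/3 = 37.2 mol/min.
Outlet amounts (n = n₀ + ν ξ):
  D: 650.7 − 2(37.2) = 576.3
  A: 326.3 − 3(37.2) = 214.7
  B: 0 + 1(37.2) = 37.2
  E: 0 + 3(37.2) = 111.6

37.2 mol/min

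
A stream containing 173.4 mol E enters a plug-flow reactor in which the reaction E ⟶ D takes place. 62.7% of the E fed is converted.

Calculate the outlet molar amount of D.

E reacted = 0.627 × 173.4 = 108.7 mol; ν_E = −1, so ξ = 108.7/1 = 108.7 mol.
Outlet amounts (n = n₀ + ν ξ):
  E: 173.4 − 1(108.7) = 64.68
  D: 0 + 1(108.7) = 108.7

109 mol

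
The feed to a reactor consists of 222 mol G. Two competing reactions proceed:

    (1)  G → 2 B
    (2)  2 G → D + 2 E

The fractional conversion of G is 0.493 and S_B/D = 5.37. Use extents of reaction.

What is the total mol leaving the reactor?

308 mol

Conversion of G: G consumed = 0.493 × 222 = 109.4 mol = 1ξ₁ + 2ξ₂.
Selectivity: 2ξ₁ / (1ξ₂) = 5.37 → ξ₁ = 2.685 ξ₂.
Substitute: (1·2.685 + 2) ξ₂ = 109.4 → ξ₂ = 23.36 mol, ξ₁ = 62.72 mol.
Outlet amounts (n = n₀ + Σ ν·ξ):
  G: 222 − 1(62.72) − 2(23.36) = 112.6
  B: 0 + 2(62.72) = 125.4
  D: 0 + 1(23.36) = 23.36
  E: 0 + 2(23.36) = 46.72
Total out = 112.6 + 125.4 + 23.36 + 46.72 = 308.1 mol.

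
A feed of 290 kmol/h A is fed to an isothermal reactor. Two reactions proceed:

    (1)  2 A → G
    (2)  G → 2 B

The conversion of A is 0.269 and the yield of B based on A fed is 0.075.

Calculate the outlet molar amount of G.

Conversion of A: A consumed = 2ξ₁ = 0.269 × 290 → ξ₁ = 39.01 kmol/h.
Yield of B: 2ξ₂ / 290 = 0.075 → ξ₂ = 10.88 kmol/h.
Outlet amounts (n = n₀ + Σ ν·ξ):
  A: 290 − 2(39.01) = 212
  G: 0 + 1(39.01) − 1(10.88) = 28.13
  B: 0 + 2(10.88) = 21.75

28.1 kmol/h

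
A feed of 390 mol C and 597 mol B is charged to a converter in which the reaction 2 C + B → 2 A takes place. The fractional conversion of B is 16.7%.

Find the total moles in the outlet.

B reacted = 0.167 × 597 = 99.7 mol; ν_B = −1, so ξ = 99.7/1 = 99.7 mol.
Outlet amounts (n = n₀ + ν ξ):
  C: 390 − 2(99.7) = 190.6
  B: 597 − 1(99.7) = 497.3
  A: 0 + 2(99.7) = 199.4
Total out = 190.6 + 497.3 + 199.4 = 887.3 mol.

887 mol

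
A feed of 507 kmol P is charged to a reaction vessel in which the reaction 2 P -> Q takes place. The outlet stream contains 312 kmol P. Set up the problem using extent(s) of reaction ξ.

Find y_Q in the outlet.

For P: n = n₀ − 2ξ → 312 = 507 − 2ξ, giving ξ = 97.5 kmol.
Outlet amounts (n = n₀ + ν ξ):
  P: 507 − 2(97.5) = 312
  Q: 0 + 1(97.5) = 97.5
Total out = 409.5 kmol; y_Q = 97.5 / 409.5 = 0.2381.

0.238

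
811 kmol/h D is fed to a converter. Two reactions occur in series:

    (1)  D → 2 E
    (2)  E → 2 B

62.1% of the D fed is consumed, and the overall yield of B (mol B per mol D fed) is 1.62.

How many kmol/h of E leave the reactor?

Conversion of D: D consumed = 1ξ₁ = 0.621 × 811 → ξ₁ = 503.6 kmol/h.
Yield of B: 2ξ₂ / 811 = 1.62 → ξ₂ = 656.9 kmol/h.
Outlet amounts (n = n₀ + Σ ν·ξ):
  D: 811 − 1(503.6) = 307.4
  E: 0 + 2(503.6) − 1(656.9) = 350.4
  B: 0 + 2(656.9) = 1314

350 kmol/h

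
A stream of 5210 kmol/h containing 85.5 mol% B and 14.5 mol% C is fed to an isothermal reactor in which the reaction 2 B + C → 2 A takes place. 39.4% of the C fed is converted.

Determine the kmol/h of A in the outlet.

595 kmol/h

C reacted = 0.394 × 755.5 = 297.6 kmol/h; ν_C = −1, so ξ = 297.6/1 = 297.6 kmol/h.
Outlet amounts (n = n₀ + ν ξ):
  B: 4455 − 2(297.6) = 3859
  C: 755.5 − 1(297.6) = 457.8
  A: 0 + 2(297.6) = 595.3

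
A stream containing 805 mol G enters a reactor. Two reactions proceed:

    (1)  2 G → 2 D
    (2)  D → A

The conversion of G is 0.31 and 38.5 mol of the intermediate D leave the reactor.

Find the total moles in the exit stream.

805 mol

Conversion of G: G consumed = 2ξ₁ = 0.31 × 805 → ξ₁ = 124.8 mol.
D balance: n_D = 0 + 2ξ₁ − 1ξ₂ = 38.5 → ξ₂ = (2·124.8 − 38.5)/1 = 211.1 mol.
Outlet amounts (n = n₀ + Σ ν·ξ):
  G: 805 − 2(124.8) = 555.5
  D: 0 + 2(124.8) − 1(211.1) = 38.5
  A: 0 + 1(211.1) = 211.1
Total out = 555.5 + 38.5 + 211.1 = 805 mol.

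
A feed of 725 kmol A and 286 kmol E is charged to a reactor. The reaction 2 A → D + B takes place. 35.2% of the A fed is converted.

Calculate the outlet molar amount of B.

128 kmol

A reacted = 0.352 × 725 = 255.2 kmol; ν_A = −2, so ξ = 255.2/2 = 127.6 kmol.
Outlet amounts (n = n₀ + ν ξ):
  A: 725 − 2(127.6) = 469.8
  D: 0 + 1(127.6) = 127.6
  B: 0 + 1(127.6) = 127.6
  E: 286 (inert)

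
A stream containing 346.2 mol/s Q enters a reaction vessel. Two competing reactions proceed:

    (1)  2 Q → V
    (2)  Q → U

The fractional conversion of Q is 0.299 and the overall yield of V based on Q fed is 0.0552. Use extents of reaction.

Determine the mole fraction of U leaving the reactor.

Yield of V: 1ξ₁ / 346.2 = 0.0552 → ξ₁ = 19.11 mol/s.
Conversion of Q: 2ξ₁ + 1ξ₂ = 0.299 × 346.2 = 103.5 → ξ₂ = 65.29 mol/s.
Outlet amounts (n = n₀ + Σ ν·ξ):
  Q: 346.2 − 2(19.11) − 1(65.29) = 242.7
  V: 0 + 1(19.11) = 19.11
  U: 0 + 1(65.29) = 65.29
Total out = 327.1 mol/s; y_U = 65.29 / 327.1 = 0.1996.

0.2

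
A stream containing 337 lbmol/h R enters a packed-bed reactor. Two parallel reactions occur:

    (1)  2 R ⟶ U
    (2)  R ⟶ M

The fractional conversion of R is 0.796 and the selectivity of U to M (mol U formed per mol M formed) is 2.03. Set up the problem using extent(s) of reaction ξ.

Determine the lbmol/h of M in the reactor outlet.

Conversion of R: R consumed = 0.796 × 337 = 268.3 lbmol/h = 2ξ₁ + 1ξ₂.
Selectivity: 1ξ₁ / (1ξ₂) = 2.03 → ξ₁ = 2.03 ξ₂.
Substitute: (2·2.03 + 1) ξ₂ = 268.3 → ξ₂ = 53.01 lbmol/h, ξ₁ = 107.6 lbmol/h.
Outlet amounts (n = n₀ + Σ ν·ξ):
  R: 337 − 2(107.6) − 1(53.01) = 68.75
  U: 0 + 1(107.6) = 107.6
  M: 0 + 1(53.01) = 53.01

53 lbmol/h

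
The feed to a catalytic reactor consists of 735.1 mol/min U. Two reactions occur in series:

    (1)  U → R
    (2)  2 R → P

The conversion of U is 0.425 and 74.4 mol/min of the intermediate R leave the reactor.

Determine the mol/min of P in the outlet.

119 mol/min

Conversion of U: U consumed = 1ξ₁ = 0.425 × 735.1 → ξ₁ = 312.4 mol/min.
R balance: n_R = 0 + 1ξ₁ − 2ξ₂ = 74.4 → ξ₂ = (1·312.4 − 74.4)/2 = 119 mol/min.
Outlet amounts (n = n₀ + Σ ν·ξ):
  U: 735.1 − 1(312.4) = 422.7
  R: 0 + 1(312.4) − 2(119) = 74.4
  P: 0 + 1(119) = 119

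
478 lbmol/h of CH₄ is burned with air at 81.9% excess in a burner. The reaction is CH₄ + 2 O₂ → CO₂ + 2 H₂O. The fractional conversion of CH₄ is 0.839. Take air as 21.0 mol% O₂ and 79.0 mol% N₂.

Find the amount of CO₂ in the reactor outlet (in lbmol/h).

401 lbmol/h

Stoichiometric O₂ = 2 × 478 = 956 lbmol/h; O₂ fed = 956 × 1.819 = 1739 lbmol/h.
N₂ fed = 1739 × 79/21 = 6542 lbmol/h.
Fuel reacted = 0.839 × 478 → ξ = 401 lbmol/h.
Outlet (n = n₀ + ν ξ):
  CH₄: 478 − 1(401) = 76.96
  O₂: 1739 − 2(401) = 936.9
  N₂: 6542 (inert)
  CO₂: 0 + 1(401) = 401
  H₂O: 0 + 2(401) = 802.1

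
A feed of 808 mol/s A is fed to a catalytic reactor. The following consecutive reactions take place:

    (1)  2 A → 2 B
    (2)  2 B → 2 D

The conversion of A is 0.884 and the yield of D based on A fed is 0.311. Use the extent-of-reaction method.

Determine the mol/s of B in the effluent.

Conversion of A: A consumed = 2ξ₁ = 0.884 × 808 → ξ₁ = 357.1 mol/s.
Yield of D: 2ξ₂ / 808 = 0.311 → ξ₂ = 125.6 mol/s.
Outlet amounts (n = n₀ + Σ ν·ξ):
  A: 808 − 2(357.1) = 93.73
  B: 0 + 2(357.1) − 2(125.6) = 463
  D: 0 + 2(125.6) = 251.3

463 mol/s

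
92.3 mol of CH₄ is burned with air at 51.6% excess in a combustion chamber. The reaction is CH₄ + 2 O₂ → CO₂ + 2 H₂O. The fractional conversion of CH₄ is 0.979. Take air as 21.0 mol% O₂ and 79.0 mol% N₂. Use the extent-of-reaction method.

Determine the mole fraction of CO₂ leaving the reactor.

Stoichiometric O₂ = 2 × 92.3 = 184.6 mol; O₂ fed = 184.6 × 1.516 = 279.9 mol.
N₂ fed = 279.9 × 79/21 = 1053 mol.
Fuel reacted = 0.979 × 92.3 → ξ = 90.36 mol.
Outlet (n = n₀ + ν ξ):
  CH₄: 92.3 − 1(90.36) = 1.938
  O₂: 279.9 − 2(90.36) = 99.13
  N₂: 1053 (inert)
  CO₂: 0 + 1(90.36) = 90.36
  H₂O: 0 + 2(90.36) = 180.7
Total out = 1425 mol; y_CO₂ = 90.36 / 1425 = 0.06341.

0.0634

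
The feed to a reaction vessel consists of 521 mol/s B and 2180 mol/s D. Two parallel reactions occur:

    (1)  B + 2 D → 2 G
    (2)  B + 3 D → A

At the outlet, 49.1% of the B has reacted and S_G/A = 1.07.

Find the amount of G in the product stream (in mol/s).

178 mol/s

Conversion of B: B consumed = 0.491 × 521 = 255.8 mol/s = 1ξ₁ + 1ξ₂.
Selectivity: 2ξ₁ / (1ξ₂) = 1.07 → ξ₁ = 0.535 ξ₂.
Substitute: (1·0.535 + 1) ξ₂ = 255.8 → ξ₂ = 166.7 mol/s, ξ₁ = 89.16 mol/s.
Outlet amounts (n = n₀ + Σ ν·ξ):
  B: 521 − 1(89.16) − 1(166.7) = 265.2
  D: 2180 − 2(89.16) − 3(166.7) = 1502
  G: 0 + 2(89.16) = 178.3
  A: 0 + 1(166.7) = 166.7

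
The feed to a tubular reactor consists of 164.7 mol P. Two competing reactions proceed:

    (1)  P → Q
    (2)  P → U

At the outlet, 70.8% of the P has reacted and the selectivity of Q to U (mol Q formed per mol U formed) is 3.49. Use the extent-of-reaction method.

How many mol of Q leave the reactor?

90.6 mol

Conversion of P: P consumed = 0.708 × 164.7 = 116.6 mol = 1ξ₁ + 1ξ₂.
Selectivity: 1ξ₁ / (1ξ₂) = 3.49 → ξ₁ = 3.49 ξ₂.
Substitute: (1·3.49 + 1) ξ₂ = 116.6 → ξ₂ = 25.97 mol, ξ₁ = 90.64 mol.
Outlet amounts (n = n₀ + Σ ν·ξ):
  P: 164.7 − 1(90.64) − 1(25.97) = 48.09
  Q: 0 + 1(90.64) = 90.64
  U: 0 + 1(25.97) = 25.97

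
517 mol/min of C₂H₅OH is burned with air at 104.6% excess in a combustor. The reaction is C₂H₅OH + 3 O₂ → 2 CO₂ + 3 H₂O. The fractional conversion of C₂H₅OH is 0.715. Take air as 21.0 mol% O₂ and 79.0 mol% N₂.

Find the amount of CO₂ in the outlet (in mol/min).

739 mol/min

Stoichiometric O₂ = 3 × 517 = 1551 mol/min; O₂ fed = 1551 × 2.046 = 3173 mol/min.
N₂ fed = 3173 × 79/21 = 11940 mol/min.
Fuel reacted = 0.715 × 517 → ξ = 369.7 mol/min.
Outlet (n = n₀ + ν ξ):
  C₂H₅OH: 517 − 1(369.7) = 147.3
  O₂: 3173 − 3(369.7) = 2064
  N₂: 11940 (inert)
  CO₂: 0 + 2(369.7) = 739.3
  H₂O: 0 + 3(369.7) = 1109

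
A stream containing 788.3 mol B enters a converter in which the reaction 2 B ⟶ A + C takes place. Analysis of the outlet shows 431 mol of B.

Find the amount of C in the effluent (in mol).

For B: n = n₀ − 2ξ → 431 = 788.3 − 2ξ, giving ξ = 178.6 mol.
Outlet amounts (n = n₀ + ν ξ):
  B: 788.3 − 2(178.6) = 431
  A: 0 + 1(178.6) = 178.6
  C: 0 + 1(178.6) = 178.6

179 mol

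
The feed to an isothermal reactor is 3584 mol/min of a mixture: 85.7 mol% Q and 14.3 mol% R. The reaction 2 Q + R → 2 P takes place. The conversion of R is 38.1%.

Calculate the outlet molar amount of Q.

2680 mol/min

R reacted = 0.381 × 512.5 = 195.3 mol/min; ν_R = −1, so ξ = 195.3/1 = 195.3 mol/min.
Outlet amounts (n = n₀ + ν ξ):
  Q: 3071 − 2(195.3) = 2681
  R: 512.5 − 1(195.3) = 317.2
  P: 0 + 2(195.3) = 390.5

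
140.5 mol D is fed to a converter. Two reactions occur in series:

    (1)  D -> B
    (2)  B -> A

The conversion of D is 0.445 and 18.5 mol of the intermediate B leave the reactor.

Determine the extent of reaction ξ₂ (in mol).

Conversion of D: D consumed = 1ξ₁ = 0.445 × 140.5 → ξ₁ = 62.52 mol.
B balance: n_B = 0 + 1ξ₁ − 1ξ₂ = 18.5 → ξ₂ = (1·62.52 − 18.5)/1 = 44.02 mol.
Outlet amounts (n = n₀ + Σ ν·ξ):
  D: 140.5 − 1(62.52) = 77.98
  B: 0 + 1(62.52) − 1(44.02) = 18.5
  A: 0 + 1(44.02) = 44.02

ξ₂ = 44 mol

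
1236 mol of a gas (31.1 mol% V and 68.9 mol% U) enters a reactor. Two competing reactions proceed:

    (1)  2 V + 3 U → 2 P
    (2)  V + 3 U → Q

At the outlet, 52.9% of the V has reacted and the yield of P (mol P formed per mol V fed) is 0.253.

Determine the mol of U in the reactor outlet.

387 mol

Yield of P: 2ξ₁ / 384.4 = 0.253 → ξ₁ = 48.63 mol.
Conversion of V: 2ξ₁ + 1ξ₂ = 0.529 × 384.4 = 203.3 → ξ₂ = 106.1 mol.
Outlet amounts (n = n₀ + Σ ν·ξ):
  V: 384.4 − 2(48.63) − 1(106.1) = 181.1
  U: 851.6 − 3(48.63) − 3(106.1) = 387.4
  P: 0 + 2(48.63) = 97.25
  Q: 0 + 1(106.1) = 106.1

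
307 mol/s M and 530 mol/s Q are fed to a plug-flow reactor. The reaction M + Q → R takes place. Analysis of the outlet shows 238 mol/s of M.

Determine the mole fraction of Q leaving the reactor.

0.6

For M: n = n₀ − 1ξ → 238 = 307 − 1ξ, giving ξ = 69 mol/s.
Outlet amounts (n = n₀ + ν ξ):
  M: 307 − 1(69) = 238
  Q: 530 − 1(69) = 461
  R: 0 + 1(69) = 69
Total out = 768 mol/s; y_Q = 461 / 768 = 0.6003.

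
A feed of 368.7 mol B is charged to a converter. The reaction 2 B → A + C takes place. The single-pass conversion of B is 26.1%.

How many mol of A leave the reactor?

B reacted = 0.261 × 368.7 = 96.23 mol; ν_B = −2, so ξ = 96.23/2 = 48.12 mol.
Outlet amounts (n = n₀ + ν ξ):
  B: 368.7 − 2(48.12) = 272.5
  A: 0 + 1(48.12) = 48.12
  C: 0 + 1(48.12) = 48.12

48.1 mol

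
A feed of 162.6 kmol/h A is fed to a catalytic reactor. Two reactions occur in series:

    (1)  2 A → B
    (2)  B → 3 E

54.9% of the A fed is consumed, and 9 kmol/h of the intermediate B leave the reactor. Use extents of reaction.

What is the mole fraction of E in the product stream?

Conversion of A: A consumed = 2ξ₁ = 0.549 × 162.6 → ξ₁ = 44.63 kmol/h.
B balance: n_B = 0 + 1ξ₁ − 1ξ₂ = 9 → ξ₂ = (1·44.63 − 9)/1 = 35.63 kmol/h.
Outlet amounts (n = n₀ + Σ ν·ξ):
  A: 162.6 − 2(44.63) = 73.33
  B: 0 + 1(44.63) − 1(35.63) = 9
  E: 0 + 3(35.63) = 106.9
Total out = 189.2 kmol/h; y_E = 106.9 / 189.2 = 0.5649.

0.565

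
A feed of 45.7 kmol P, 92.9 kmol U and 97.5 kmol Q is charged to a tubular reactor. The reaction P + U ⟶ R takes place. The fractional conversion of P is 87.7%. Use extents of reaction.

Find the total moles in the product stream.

196 kmol

P reacted = 0.877 × 45.7 = 40.08 kmol; ν_P = −1, so ξ = 40.08/1 = 40.08 kmol.
Outlet amounts (n = n₀ + ν ξ):
  P: 45.7 − 1(40.08) = 5.621
  U: 92.9 − 1(40.08) = 52.82
  R: 0 + 1(40.08) = 40.08
  Q: 97.5 (inert)
Total out = 5.621 + 52.82 + 40.08 + 97.5 = 196 kmol.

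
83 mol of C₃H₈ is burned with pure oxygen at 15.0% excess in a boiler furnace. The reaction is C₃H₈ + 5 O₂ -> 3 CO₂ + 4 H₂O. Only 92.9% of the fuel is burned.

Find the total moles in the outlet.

637 mol

Stoichiometric O₂ = 5 × 83 = 415 mol; O₂ fed = 415 × 1.150 = 477.2 mol.
Fuel reacted = 0.929 × 83 → ξ = 77.11 mol.
Outlet (n = n₀ + ν ξ):
  C₃H₈: 83 − 1(77.11) = 5.893
  O₂: 477.2 − 5(77.11) = 91.71
  CO₂: 0 + 3(77.11) = 231.3
  H₂O: 0 + 4(77.11) = 308.4
Total out = 5.893 + 91.71 + 231.3 + 308.4 = 637.4 mol.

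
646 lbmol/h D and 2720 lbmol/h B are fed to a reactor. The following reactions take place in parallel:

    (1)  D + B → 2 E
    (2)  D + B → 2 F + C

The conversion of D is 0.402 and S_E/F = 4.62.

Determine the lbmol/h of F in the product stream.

Conversion of D: D consumed = 0.402 × 646 = 259.7 lbmol/h = 1ξ₁ + 1ξ₂.
Selectivity: 2ξ₁ / (2ξ₂) = 4.62 → ξ₁ = 4.62 ξ₂.
Substitute: (1·4.62 + 1) ξ₂ = 259.7 → ξ₂ = 46.21 lbmol/h, ξ₁ = 213.5 lbmol/h.
Outlet amounts (n = n₀ + Σ ν·ξ):
  D: 646 − 1(213.5) − 1(46.21) = 386.3
  B: 2720 − 1(213.5) − 1(46.21) = 2460
  E: 0 + 2(213.5) = 427
  F: 0 + 2(46.21) = 92.42
  C: 0 + 1(46.21) = 46.21

92.4 lbmol/h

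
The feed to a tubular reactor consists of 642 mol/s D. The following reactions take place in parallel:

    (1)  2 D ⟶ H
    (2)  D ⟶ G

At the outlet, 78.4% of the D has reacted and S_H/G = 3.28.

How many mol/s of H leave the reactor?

218 mol/s

Conversion of D: D consumed = 0.784 × 642 = 503.3 mol/s = 2ξ₁ + 1ξ₂.
Selectivity: 1ξ₁ / (1ξ₂) = 3.28 → ξ₁ = 3.28 ξ₂.
Substitute: (2·3.28 + 1) ξ₂ = 503.3 → ξ₂ = 66.58 mol/s, ξ₁ = 218.4 mol/s.
Outlet amounts (n = n₀ + Σ ν·ξ):
  D: 642 − 2(218.4) − 1(66.58) = 138.7
  H: 0 + 1(218.4) = 218.4
  G: 0 + 1(66.58) = 66.58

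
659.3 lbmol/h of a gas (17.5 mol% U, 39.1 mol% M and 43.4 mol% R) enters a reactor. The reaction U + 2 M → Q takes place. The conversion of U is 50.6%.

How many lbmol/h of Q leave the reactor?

58.4 lbmol/h

U reacted = 0.506 × 115.4 = 58.38 lbmol/h; ν_U = −1, so ξ = 58.38/1 = 58.38 lbmol/h.
Outlet amounts (n = n₀ + ν ξ):
  U: 115.4 − 1(58.38) = 57
  M: 257.8 − 2(58.38) = 141
  Q: 0 + 1(58.38) = 58.38
  R: 286.1 (inert)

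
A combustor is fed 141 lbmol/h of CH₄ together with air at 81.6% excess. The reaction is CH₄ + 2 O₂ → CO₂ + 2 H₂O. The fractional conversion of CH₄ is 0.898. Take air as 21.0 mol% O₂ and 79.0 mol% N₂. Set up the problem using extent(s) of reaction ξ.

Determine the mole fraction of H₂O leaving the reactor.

0.0982

Stoichiometric O₂ = 2 × 141 = 282 lbmol/h; O₂ fed = 282 × 1.816 = 512.1 lbmol/h.
N₂ fed = 512.1 × 79/21 = 1927 lbmol/h.
Fuel reacted = 0.898 × 141 → ξ = 126.6 lbmol/h.
Outlet (n = n₀ + ν ξ):
  CH₄: 141 − 1(126.6) = 14.38
  O₂: 512.1 − 2(126.6) = 258.9
  N₂: 1927 (inert)
  CO₂: 0 + 1(126.6) = 126.6
  H₂O: 0 + 2(126.6) = 253.2
Total out = 2580 lbmol/h; y_H₂O = 253.2 / 2580 = 0.09817.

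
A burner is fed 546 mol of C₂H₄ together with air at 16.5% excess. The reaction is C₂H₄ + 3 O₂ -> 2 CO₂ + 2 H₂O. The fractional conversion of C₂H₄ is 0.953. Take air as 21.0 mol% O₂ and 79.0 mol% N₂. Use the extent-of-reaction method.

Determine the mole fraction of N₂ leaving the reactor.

Stoichiometric O₂ = 3 × 546 = 1638 mol; O₂ fed = 1638 × 1.165 = 1908 mol.
N₂ fed = 1908 × 79/21 = 7179 mol.
Fuel reacted = 0.953 × 546 → ξ = 520.3 mol.
Outlet (n = n₀ + ν ξ):
  C₂H₄: 546 − 1(520.3) = 25.66
  O₂: 1908 − 3(520.3) = 347.3
  N₂: 7179 (inert)
  CO₂: 0 + 2(520.3) = 1041
  H₂O: 0 + 2(520.3) = 1041
Total out = 9633 mol; y_N₂ = 7179 / 9633 = 0.7452.

0.745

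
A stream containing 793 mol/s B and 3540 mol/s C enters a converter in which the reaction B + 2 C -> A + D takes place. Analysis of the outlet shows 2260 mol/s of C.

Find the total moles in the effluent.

For C: n = n₀ − 2ξ → 2260 = 3540 − 2ξ, giving ξ = 640 mol/s.
Outlet amounts (n = n₀ + ν ξ):
  B: 793 − 1(640) = 153
  C: 3540 − 2(640) = 2260
  A: 0 + 1(640) = 640
  D: 0 + 1(640) = 640
Total out = 153 + 2260 + 640 + 640 = 3693 mol/s.

3690 mol/s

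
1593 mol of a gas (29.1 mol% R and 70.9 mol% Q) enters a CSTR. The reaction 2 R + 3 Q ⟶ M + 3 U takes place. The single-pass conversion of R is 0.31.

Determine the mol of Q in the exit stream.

R reacted = 0.31 × 463.6 = 143.7 mol; ν_R = −2, so ξ = 143.7/2 = 71.85 mol.
Outlet amounts (n = n₀ + ν ξ):
  R: 463.6 − 2(71.85) = 319.9
  Q: 1129 − 3(71.85) = 913.9
  M: 0 + 1(71.85) = 71.85
  U: 0 + 3(71.85) = 215.6

914 mol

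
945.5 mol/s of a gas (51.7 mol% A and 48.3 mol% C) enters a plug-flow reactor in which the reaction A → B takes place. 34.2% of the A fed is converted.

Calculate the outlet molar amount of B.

167 mol/s

A reacted = 0.342 × 488.8 = 167.2 mol/s; ν_A = −1, so ξ = 167.2/1 = 167.2 mol/s.
Outlet amounts (n = n₀ + ν ξ):
  A: 488.8 − 1(167.2) = 321.6
  B: 0 + 1(167.2) = 167.2
  C: 456.7 (inert)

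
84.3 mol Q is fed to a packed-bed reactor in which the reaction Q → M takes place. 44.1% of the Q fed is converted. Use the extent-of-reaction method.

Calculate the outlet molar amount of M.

37.2 mol

Q reacted = 0.441 × 84.3 = 37.18 mol; ν_Q = −1, so ξ = 37.18/1 = 37.18 mol.
Outlet amounts (n = n₀ + ν ξ):
  Q: 84.3 − 1(37.18) = 47.12
  M: 0 + 1(37.18) = 37.18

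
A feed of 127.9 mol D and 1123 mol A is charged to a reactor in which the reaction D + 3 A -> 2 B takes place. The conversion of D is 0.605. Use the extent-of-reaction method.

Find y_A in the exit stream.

D reacted = 0.605 × 127.9 = 77.38 mol; ν_D = −1, so ξ = 77.38/1 = 77.38 mol.
Outlet amounts (n = n₀ + ν ξ):
  D: 127.9 − 1(77.38) = 50.52
  A: 1123 − 3(77.38) = 890.9
  B: 0 + 2(77.38) = 154.8
Total out = 1096 mol; y_A = 890.9 / 1096 = 0.8127.

0.813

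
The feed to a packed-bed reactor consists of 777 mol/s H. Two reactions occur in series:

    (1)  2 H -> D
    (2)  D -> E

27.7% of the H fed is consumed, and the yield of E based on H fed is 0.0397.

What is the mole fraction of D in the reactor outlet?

0.115

Conversion of H: H consumed = 2ξ₁ = 0.277 × 777 → ξ₁ = 107.6 mol/s.
Yield of E: 1ξ₂ / 777 = 0.0397 → ξ₂ = 30.85 mol/s.
Outlet amounts (n = n₀ + Σ ν·ξ):
  H: 777 − 2(107.6) = 561.8
  D: 0 + 1(107.6) − 1(30.85) = 76.77
  E: 0 + 1(30.85) = 30.85
Total out = 669.4 mol/s; y_D = 76.77 / 669.4 = 0.1147.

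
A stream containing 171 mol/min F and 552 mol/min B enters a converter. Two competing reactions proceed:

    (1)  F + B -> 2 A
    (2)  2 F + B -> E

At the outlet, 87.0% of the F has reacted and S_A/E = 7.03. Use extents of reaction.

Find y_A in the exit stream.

0.283

Conversion of F: F consumed = 0.87 × 171 = 148.8 mol/min = 1ξ₁ + 2ξ₂.
Selectivity: 2ξ₁ / (1ξ₂) = 7.03 → ξ₁ = 3.515 ξ₂.
Substitute: (1·3.515 + 2) ξ₂ = 148.8 → ξ₂ = 26.98 mol/min, ξ₁ = 94.82 mol/min.
Outlet amounts (n = n₀ + Σ ν·ξ):
  F: 171 − 1(94.82) − 2(26.98) = 22.23
  B: 552 − 1(94.82) − 1(26.98) = 430.2
  A: 0 + 2(94.82) = 189.6
  E: 0 + 1(26.98) = 26.98
Total out = 669 mol/min; y_A = 189.6 / 669 = 0.2834.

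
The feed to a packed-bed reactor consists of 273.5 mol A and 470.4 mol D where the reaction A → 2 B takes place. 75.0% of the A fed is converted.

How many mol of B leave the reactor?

410 mol

A reacted = 0.75 × 273.5 = 205.1 mol; ν_A = −1, so ξ = 205.1/1 = 205.1 mol.
Outlet amounts (n = n₀ + ν ξ):
  A: 273.5 − 1(205.1) = 68.38
  B: 0 + 2(205.1) = 410.2
  D: 470.4 (inert)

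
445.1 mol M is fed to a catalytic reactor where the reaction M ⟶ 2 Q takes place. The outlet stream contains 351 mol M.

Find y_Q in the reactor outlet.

0.349

For M: n = n₀ − 1ξ → 351 = 445.1 − 1ξ, giving ξ = 94.1 mol.
Outlet amounts (n = n₀ + ν ξ):
  M: 445.1 − 1(94.1) = 351
  Q: 0 + 2(94.1) = 188.2
Total out = 539.2 mol; y_Q = 188.2 / 539.2 = 0.349.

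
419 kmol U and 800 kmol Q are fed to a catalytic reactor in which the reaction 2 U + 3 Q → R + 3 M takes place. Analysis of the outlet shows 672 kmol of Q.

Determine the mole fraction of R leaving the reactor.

0.0363

For Q: n = n₀ − 3ξ → 672 = 800 − 3ξ, giving ξ = 42.67 kmol.
Outlet amounts (n = n₀ + ν ξ):
  U: 419 − 2(42.67) = 333.7
  Q: 800 − 3(42.67) = 672
  R: 0 + 1(42.67) = 42.67
  M: 0 + 3(42.67) = 128
Total out = 1176 kmol; y_R = 42.67 / 1176 = 0.03627.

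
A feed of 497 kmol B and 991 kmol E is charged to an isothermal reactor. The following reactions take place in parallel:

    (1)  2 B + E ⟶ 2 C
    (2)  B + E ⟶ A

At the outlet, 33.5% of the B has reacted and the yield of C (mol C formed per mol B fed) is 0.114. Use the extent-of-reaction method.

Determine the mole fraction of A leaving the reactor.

0.0814

Yield of C: 2ξ₁ / 497 = 0.114 → ξ₁ = 28.33 kmol.
Conversion of B: 2ξ₁ + 1ξ₂ = 0.335 × 497 = 166.5 → ξ₂ = 109.8 kmol.
Outlet amounts (n = n₀ + Σ ν·ξ):
  B: 497 − 2(28.33) − 1(109.8) = 330.5
  E: 991 − 1(28.33) − 1(109.8) = 852.8
  C: 0 + 2(28.33) = 56.66
  A: 0 + 1(109.8) = 109.8
Total out = 1350 kmol; y_A = 109.8 / 1350 = 0.08137.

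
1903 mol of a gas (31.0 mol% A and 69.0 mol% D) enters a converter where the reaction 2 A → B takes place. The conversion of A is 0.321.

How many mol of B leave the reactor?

A reacted = 0.321 × 589.9 = 189.4 mol; ν_A = −2, so ξ = 189.4/2 = 94.68 mol.
Outlet amounts (n = n₀ + ν ξ):
  A: 589.9 − 2(94.68) = 400.6
  B: 0 + 1(94.68) = 94.68
  D: 1313 (inert)

94.7 mol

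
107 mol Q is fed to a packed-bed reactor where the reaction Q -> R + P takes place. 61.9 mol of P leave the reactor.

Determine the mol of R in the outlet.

For P: n = n₀ + 1ξ → 61.9 = 0 + 1ξ, giving ξ = 61.9 mol.
Outlet amounts (n = n₀ + ν ξ):
  Q: 107 − 1(61.9) = 45.1
  R: 0 + 1(61.9) = 61.9
  P: 0 + 1(61.9) = 61.9

61.9 mol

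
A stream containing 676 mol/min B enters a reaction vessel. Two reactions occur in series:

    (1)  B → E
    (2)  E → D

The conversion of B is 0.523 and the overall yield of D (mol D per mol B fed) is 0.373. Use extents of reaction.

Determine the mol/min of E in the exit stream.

Conversion of B: B consumed = 1ξ₁ = 0.523 × 676 → ξ₁ = 353.5 mol/min.
Yield of D: 1ξ₂ / 676 = 0.373 → ξ₂ = 252.1 mol/min.
Outlet amounts (n = n₀ + Σ ν·ξ):
  B: 676 − 1(353.5) = 322.5
  E: 0 + 1(353.5) − 1(252.1) = 101.4
  D: 0 + 1(252.1) = 252.1

101 mol/min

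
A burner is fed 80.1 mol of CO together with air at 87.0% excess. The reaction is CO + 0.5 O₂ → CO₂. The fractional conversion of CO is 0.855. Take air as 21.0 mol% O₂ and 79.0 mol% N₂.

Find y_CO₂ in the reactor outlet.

0.17

Stoichiometric O₂ = 0.5 × 80.1 = 40.05 mol; O₂ fed = 40.05 × 1.870 = 74.89 mol.
N₂ fed = 74.89 × 79/21 = 281.7 mol.
Fuel reacted = 0.855 × 80.1 → ξ = 68.49 mol.
Outlet (n = n₀ + ν ξ):
  CO: 80.1 − 1(68.49) = 11.61
  O₂: 74.89 − 0.5(68.49) = 40.65
  N₂: 281.7 (inert)
  CO₂: 0 + 1(68.49) = 68.49
Total out = 402.5 mol; y_CO₂ = 68.49 / 402.5 = 0.1702.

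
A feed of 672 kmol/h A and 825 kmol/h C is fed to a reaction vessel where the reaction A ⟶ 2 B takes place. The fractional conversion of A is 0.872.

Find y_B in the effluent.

0.563

A reacted = 0.872 × 672 = 586 kmol/h; ν_A = −1, so ξ = 586/1 = 586 kmol/h.
Outlet amounts (n = n₀ + ν ξ):
  A: 672 − 1(586) = 86.02
  B: 0 + 2(586) = 1172
  C: 825 (inert)
Total out = 2083 kmol/h; y_B = 1172 / 2083 = 0.5626.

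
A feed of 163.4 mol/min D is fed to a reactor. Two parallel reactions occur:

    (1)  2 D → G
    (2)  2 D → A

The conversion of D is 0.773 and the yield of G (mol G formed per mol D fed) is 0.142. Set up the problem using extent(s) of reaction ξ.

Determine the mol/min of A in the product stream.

40 mol/min

Yield of G: 1ξ₁ / 163.4 = 0.142 → ξ₁ = 23.2 mol/min.
Conversion of D: 2ξ₁ + 2ξ₂ = 0.773 × 163.4 = 126.3 → ξ₂ = 39.95 mol/min.
Outlet amounts (n = n₀ + Σ ν·ξ):
  D: 163.4 − 2(23.2) − 2(39.95) = 37.09
  G: 0 + 1(23.2) = 23.2
  A: 0 + 1(39.95) = 39.95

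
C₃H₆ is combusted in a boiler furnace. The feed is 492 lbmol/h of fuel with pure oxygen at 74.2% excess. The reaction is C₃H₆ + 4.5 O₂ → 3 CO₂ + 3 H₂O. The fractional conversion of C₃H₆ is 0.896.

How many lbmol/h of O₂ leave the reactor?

Stoichiometric O₂ = 4.5 × 492 = 2214 lbmol/h; O₂ fed = 2214 × 1.742 = 3857 lbmol/h.
Fuel reacted = 0.896 × 492 → ξ = 440.8 lbmol/h.
Outlet (n = n₀ + ν ξ):
  C₃H₆: 492 − 1(440.8) = 51.17
  O₂: 3857 − 4.5(440.8) = 1873
  CO₂: 0 + 3(440.8) = 1322
  H₂O: 0 + 3(440.8) = 1322

1870 lbmol/h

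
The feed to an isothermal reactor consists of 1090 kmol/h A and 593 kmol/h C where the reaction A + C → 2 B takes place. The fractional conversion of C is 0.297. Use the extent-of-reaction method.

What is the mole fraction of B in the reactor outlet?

0.209

C reacted = 0.297 × 593 = 176.1 kmol/h; ν_C = −1, so ξ = 176.1/1 = 176.1 kmol/h.
Outlet amounts (n = n₀ + ν ξ):
  A: 1090 − 1(176.1) = 913.9
  C: 593 − 1(176.1) = 416.9
  B: 0 + 2(176.1) = 352.2
Total out = 1683 kmol/h; y_B = 352.2 / 1683 = 0.2093.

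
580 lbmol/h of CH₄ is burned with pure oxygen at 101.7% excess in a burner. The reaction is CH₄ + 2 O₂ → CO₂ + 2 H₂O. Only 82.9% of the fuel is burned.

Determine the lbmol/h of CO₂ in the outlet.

Stoichiometric O₂ = 2 × 580 = 1160 lbmol/h; O₂ fed = 1160 × 2.017 = 2340 lbmol/h.
Fuel reacted = 0.829 × 580 → ξ = 480.8 lbmol/h.
Outlet (n = n₀ + ν ξ):
  CH₄: 580 − 1(480.8) = 99.18
  O₂: 2340 − 2(480.8) = 1378
  CO₂: 0 + 1(480.8) = 480.8
  H₂O: 0 + 2(480.8) = 961.6

481 lbmol/h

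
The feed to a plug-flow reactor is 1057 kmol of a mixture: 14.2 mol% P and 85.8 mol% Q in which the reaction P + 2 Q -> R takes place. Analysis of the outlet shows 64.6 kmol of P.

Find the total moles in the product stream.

886 kmol

For P: n = n₀ − 1ξ → 64.6 = 150.1 − 1ξ, giving ξ = 85.49 kmol.
Outlet amounts (n = n₀ + ν ξ):
  P: 150.1 − 1(85.49) = 64.6
  Q: 906.9 − 2(85.49) = 735.9
  R: 0 + 1(85.49) = 85.49
Total out = 64.6 + 735.9 + 85.49 = 886 kmol.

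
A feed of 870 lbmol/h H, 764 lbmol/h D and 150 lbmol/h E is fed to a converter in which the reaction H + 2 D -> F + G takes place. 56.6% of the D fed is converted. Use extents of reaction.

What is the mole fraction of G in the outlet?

D reacted = 0.566 × 764 = 432.4 lbmol/h; ν_D = −2, so ξ = 432.4/2 = 216.2 lbmol/h.
Outlet amounts (n = n₀ + ν ξ):
  H: 870 − 1(216.2) = 653.8
  D: 764 − 2(216.2) = 331.6
  F: 0 + 1(216.2) = 216.2
  G: 0 + 1(216.2) = 216.2
  E: 150 (inert)
Total out = 1568 lbmol/h; y_G = 216.2 / 1568 = 0.1379.

0.138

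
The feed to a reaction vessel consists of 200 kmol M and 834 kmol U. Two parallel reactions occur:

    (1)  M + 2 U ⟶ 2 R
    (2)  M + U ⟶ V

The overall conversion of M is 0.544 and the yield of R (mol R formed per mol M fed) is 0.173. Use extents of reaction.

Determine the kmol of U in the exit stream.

708 kmol

Yield of R: 2ξ₁ / 200 = 0.173 → ξ₁ = 17.3 kmol.
Conversion of M: 1ξ₁ + 1ξ₂ = 0.544 × 200 = 108.8 → ξ₂ = 91.5 kmol.
Outlet amounts (n = n₀ + Σ ν·ξ):
  M: 200 − 1(17.3) − 1(91.5) = 91.2
  U: 834 − 2(17.3) − 1(91.5) = 707.9
  R: 0 + 2(17.3) = 34.6
  V: 0 + 1(91.5) = 91.5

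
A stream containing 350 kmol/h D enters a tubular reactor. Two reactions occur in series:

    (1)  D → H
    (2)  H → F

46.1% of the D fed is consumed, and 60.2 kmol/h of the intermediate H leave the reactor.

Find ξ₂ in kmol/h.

ξ₂ = 101 kmol/h

Conversion of D: D consumed = 1ξ₁ = 0.461 × 350 → ξ₁ = 161.3 kmol/h.
H balance: n_H = 0 + 1ξ₁ − 1ξ₂ = 60.2 → ξ₂ = (1·161.3 − 60.2)/1 = 101.1 kmol/h.
Outlet amounts (n = n₀ + Σ ν·ξ):
  D: 350 − 1(161.3) = 188.7
  H: 0 + 1(161.3) − 1(101.1) = 60.2
  F: 0 + 1(101.1) = 101.1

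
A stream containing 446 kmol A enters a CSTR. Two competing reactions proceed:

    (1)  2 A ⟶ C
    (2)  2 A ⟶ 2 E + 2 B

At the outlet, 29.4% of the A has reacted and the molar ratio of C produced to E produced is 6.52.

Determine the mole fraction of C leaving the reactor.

Conversion of A: A consumed = 0.294 × 446 = 131.1 kmol = 2ξ₁ + 2ξ₂.
Selectivity: 1ξ₁ / (2ξ₂) = 6.52 → ξ₁ = 13.04 ξ₂.
Substitute: (2·13.04 + 2) ξ₂ = 131.1 → ξ₂ = 4.67 kmol, ξ₁ = 60.89 kmol.
Outlet amounts (n = n₀ + Σ ν·ξ):
  A: 446 − 2(60.89) − 2(4.67) = 314.9
  C: 0 + 1(60.89) = 60.89
  E: 0 + 2(4.67) = 9.339
  B: 0 + 2(4.67) = 9.339
Total out = 394.4 kmol; y_C = 60.89 / 394.4 = 0.1544.

0.154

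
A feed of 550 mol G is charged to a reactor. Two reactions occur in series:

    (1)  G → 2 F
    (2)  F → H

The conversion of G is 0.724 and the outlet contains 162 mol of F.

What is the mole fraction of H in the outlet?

Conversion of G: G consumed = 1ξ₁ = 0.724 × 550 → ξ₁ = 398.2 mol.
F balance: n_F = 0 + 2ξ₁ − 1ξ₂ = 162 → ξ₂ = (2·398.2 − 162)/1 = 634.4 mol.
Outlet amounts (n = n₀ + Σ ν·ξ):
  G: 550 − 1(398.2) = 151.8
  F: 0 + 2(398.2) − 1(634.4) = 162
  H: 0 + 1(634.4) = 634.4
Total out = 948.2 mol; y_H = 634.4 / 948.2 = 0.6691.

0.669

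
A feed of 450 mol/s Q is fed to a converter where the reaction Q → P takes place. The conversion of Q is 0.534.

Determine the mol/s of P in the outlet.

Q reacted = 0.534 × 450 = 240.3 mol/s; ν_Q = −1, so ξ = 240.3/1 = 240.3 mol/s.
Outlet amounts (n = n₀ + ν ξ):
  Q: 450 − 1(240.3) = 209.7
  P: 0 + 1(240.3) = 240.3

240 mol/s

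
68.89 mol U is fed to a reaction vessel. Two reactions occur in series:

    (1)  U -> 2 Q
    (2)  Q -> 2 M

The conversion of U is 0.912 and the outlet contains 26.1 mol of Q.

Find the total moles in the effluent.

Conversion of U: U consumed = 1ξ₁ = 0.912 × 68.89 → ξ₁ = 62.83 mol.
Q balance: n_Q = 0 + 2ξ₁ − 1ξ₂ = 26.1 → ξ₂ = (2·62.83 − 26.1)/1 = 99.56 mol.
Outlet amounts (n = n₀ + Σ ν·ξ):
  U: 68.89 − 1(62.83) = 6.062
  Q: 0 + 2(62.83) − 1(99.56) = 26.1
  M: 0 + 2(99.56) = 199.1
Total out = 6.062 + 26.1 + 199.1 = 231.3 mol.

231 mol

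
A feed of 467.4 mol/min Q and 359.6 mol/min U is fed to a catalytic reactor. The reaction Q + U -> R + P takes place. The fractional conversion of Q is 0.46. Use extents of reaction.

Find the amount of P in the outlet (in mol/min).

Q reacted = 0.46 × 467.4 = 215 mol/min; ν_Q = −1, so ξ = 215/1 = 215 mol/min.
Outlet amounts (n = n₀ + ν ξ):
  Q: 467.4 − 1(215) = 252.4
  U: 359.6 − 1(215) = 144.6
  R: 0 + 1(215) = 215
  P: 0 + 1(215) = 215

215 mol/min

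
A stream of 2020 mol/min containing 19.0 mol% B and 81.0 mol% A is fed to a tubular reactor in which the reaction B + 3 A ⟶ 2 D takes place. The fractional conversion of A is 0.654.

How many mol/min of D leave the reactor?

A reacted = 0.654 × 1636 = 1070 mol/min; ν_A = −3, so ξ = 1070/3 = 356.7 mol/min.
Outlet amounts (n = n₀ + ν ξ):
  B: 383.8 − 1(356.7) = 27.11
  A: 1636 − 3(356.7) = 566.1
  D: 0 + 2(356.7) = 713.4

713 mol/min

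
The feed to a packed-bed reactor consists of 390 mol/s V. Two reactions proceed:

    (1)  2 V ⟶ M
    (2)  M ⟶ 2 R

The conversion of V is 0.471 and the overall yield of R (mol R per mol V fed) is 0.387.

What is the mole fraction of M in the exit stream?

Conversion of V: V consumed = 2ξ₁ = 0.471 × 390 → ξ₁ = 91.84 mol/s.
Yield of R: 2ξ₂ / 390 = 0.387 → ξ₂ = 75.47 mol/s.
Outlet amounts (n = n₀ + Σ ν·ξ):
  V: 390 − 2(91.84) = 206.3
  M: 0 + 1(91.84) − 1(75.47) = 16.38
  R: 0 + 2(75.47) = 150.9
Total out = 373.6 mol/s; y_M = 16.38 / 373.6 = 0.04384.

0.0438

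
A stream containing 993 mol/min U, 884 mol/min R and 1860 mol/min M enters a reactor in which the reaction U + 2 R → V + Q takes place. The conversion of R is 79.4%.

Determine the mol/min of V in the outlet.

R reacted = 0.794 × 884 = 701.9 mol/min; ν_R = −2, so ξ = 701.9/2 = 350.9 mol/min.
Outlet amounts (n = n₀ + ν ξ):
  U: 993 − 1(350.9) = 642.1
  R: 884 − 2(350.9) = 182.1
  V: 0 + 1(350.9) = 350.9
  Q: 0 + 1(350.9) = 350.9
  M: 1860 (inert)

351 mol/min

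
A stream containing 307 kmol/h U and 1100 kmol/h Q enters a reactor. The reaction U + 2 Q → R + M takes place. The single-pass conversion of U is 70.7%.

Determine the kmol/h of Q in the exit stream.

U reacted = 0.707 × 307 = 217 kmol/h; ν_U = −1, so ξ = 217/1 = 217 kmol/h.
Outlet amounts (n = n₀ + ν ξ):
  U: 307 − 1(217) = 89.95
  Q: 1100 − 2(217) = 665.9
  R: 0 + 1(217) = 217
  M: 0 + 1(217) = 217

666 kmol/h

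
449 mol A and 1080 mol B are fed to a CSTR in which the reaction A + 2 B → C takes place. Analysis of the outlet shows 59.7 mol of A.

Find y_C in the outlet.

For A: n = n₀ − 1ξ → 59.7 = 449 − 1ξ, giving ξ = 389.3 mol.
Outlet amounts (n = n₀ + ν ξ):
  A: 449 − 1(389.3) = 59.7
  B: 1080 − 2(389.3) = 301.4
  C: 0 + 1(389.3) = 389.3
Total out = 750.4 mol; y_C = 389.3 / 750.4 = 0.5188.

0.519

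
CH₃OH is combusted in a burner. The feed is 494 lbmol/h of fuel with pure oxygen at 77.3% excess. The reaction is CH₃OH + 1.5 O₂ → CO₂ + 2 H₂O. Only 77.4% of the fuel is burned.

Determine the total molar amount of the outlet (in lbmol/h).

2000 lbmol/h

Stoichiometric O₂ = 1.5 × 494 = 741 lbmol/h; O₂ fed = 741 × 1.773 = 1314 lbmol/h.
Fuel reacted = 0.774 × 494 → ξ = 382.4 lbmol/h.
Outlet (n = n₀ + ν ξ):
  CH₃OH: 494 − 1(382.4) = 111.6
  O₂: 1314 − 1.5(382.4) = 740.3
  CO₂: 0 + 1(382.4) = 382.4
  H₂O: 0 + 2(382.4) = 764.7
Total out = 111.6 + 740.3 + 382.4 + 764.7 = 1999 lbmol/h.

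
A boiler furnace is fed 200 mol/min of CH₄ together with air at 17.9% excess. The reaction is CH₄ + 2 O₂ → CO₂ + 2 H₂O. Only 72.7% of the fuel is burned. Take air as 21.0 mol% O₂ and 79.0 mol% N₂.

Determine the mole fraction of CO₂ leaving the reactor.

Stoichiometric O₂ = 2 × 200 = 400 mol/min; O₂ fed = 400 × 1.179 = 471.6 mol/min.
N₂ fed = 471.6 × 79/21 = 1774 mol/min.
Fuel reacted = 0.727 × 200 → ξ = 145.4 mol/min.
Outlet (n = n₀ + ν ξ):
  CH₄: 200 − 1(145.4) = 54.6
  O₂: 471.6 − 2(145.4) = 180.8
  N₂: 1774 (inert)
  CO₂: 0 + 1(145.4) = 145.4
  H₂O: 0 + 2(145.4) = 290.8
Total out = 2446 mol/min; y_CO₂ = 145.4 / 2446 = 0.05945.

0.0595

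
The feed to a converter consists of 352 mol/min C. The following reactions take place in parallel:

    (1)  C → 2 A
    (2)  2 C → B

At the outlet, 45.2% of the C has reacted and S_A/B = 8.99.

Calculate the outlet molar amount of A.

220 mol/min

Conversion of C: C consumed = 0.452 × 352 = 159.1 mol/min = 1ξ₁ + 2ξ₂.
Selectivity: 2ξ₁ / (1ξ₂) = 8.99 → ξ₁ = 4.495 ξ₂.
Substitute: (1·4.495 + 2) ξ₂ = 159.1 → ξ₂ = 24.5 mol/min, ξ₁ = 110.1 mol/min.
Outlet amounts (n = n₀ + Σ ν·ξ):
  C: 352 − 1(110.1) − 2(24.5) = 192.9
  A: 0 + 2(110.1) = 220.2
  B: 0 + 1(24.5) = 24.5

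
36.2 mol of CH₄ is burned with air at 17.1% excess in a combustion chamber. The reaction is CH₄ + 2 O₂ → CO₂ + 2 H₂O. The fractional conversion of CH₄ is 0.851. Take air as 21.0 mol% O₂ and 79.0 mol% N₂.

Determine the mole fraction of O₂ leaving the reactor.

Stoichiometric O₂ = 2 × 36.2 = 72.4 mol; O₂ fed = 72.4 × 1.171 = 84.78 mol.
N₂ fed = 84.78 × 79/21 = 318.9 mol.
Fuel reacted = 0.851 × 36.2 → ξ = 30.81 mol.
Outlet (n = n₀ + ν ξ):
  CH₄: 36.2 − 1(30.81) = 5.394
  O₂: 84.78 − 2(30.81) = 23.17
  N₂: 318.9 (inert)
  CO₂: 0 + 1(30.81) = 30.81
  H₂O: 0 + 2(30.81) = 61.61
Total out = 439.9 mol; y_O₂ = 23.17 / 439.9 = 0.05266.

0.0527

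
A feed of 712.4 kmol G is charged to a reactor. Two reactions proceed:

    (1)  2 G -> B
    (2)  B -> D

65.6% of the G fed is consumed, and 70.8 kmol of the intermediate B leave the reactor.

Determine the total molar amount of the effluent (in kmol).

Conversion of G: G consumed = 2ξ₁ = 0.656 × 712.4 → ξ₁ = 233.7 kmol.
B balance: n_B = 0 + 1ξ₁ − 1ξ₂ = 70.8 → ξ₂ = (1·233.7 − 70.8)/1 = 162.9 kmol.
Outlet amounts (n = n₀ + Σ ν·ξ):
  G: 712.4 − 2(233.7) = 245.1
  B: 0 + 1(233.7) − 1(162.9) = 70.8
  D: 0 + 1(162.9) = 162.9
Total out = 245.1 + 70.8 + 162.9 = 478.7 kmol.

479 kmol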